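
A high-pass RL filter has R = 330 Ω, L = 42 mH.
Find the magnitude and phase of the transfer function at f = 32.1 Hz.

Step 1 — Angular frequency: ω = 2π·32.1 = 201.7 rad/s.
Step 2 — Transfer function: H(jω) = jωL/(R + jωL).
Step 3 — Numerator jωL = j·8.471; denominator R + jωL = 330 + j8.471.
Step 4 — H = 0.0006585 + j0.02565.
Step 5 — Magnitude: |H| = 0.02566 (-31.8 dB); phase: φ = 88.5°.

|H| = 0.02566 (-31.8 dB), φ = 88.5°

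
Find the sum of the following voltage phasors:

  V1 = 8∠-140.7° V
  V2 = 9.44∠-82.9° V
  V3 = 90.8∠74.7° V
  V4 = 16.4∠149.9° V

Step 1 — Convert each phasor to rectangular form:
  V1 = 8·(cos(-140.7°) + j·sin(-140.7°)) = -6.191 - j5.067 V
  V2 = 9.44·(cos(-82.9°) + j·sin(-82.9°)) = 1.167 - j9.368 V
  V3 = 90.8·(cos(74.7°) + j·sin(74.7°)) = 23.96 + j87.58 V
  V4 = 16.4·(cos(149.9°) + j·sin(149.9°)) = -14.19 + j8.225 V
Step 2 — Sum components: V_total = 4.747 + j81.37 V.
Step 3 — Convert to polar: |V_total| = 81.51 V, ∠V_total = 86.7°.

V_total = 81.51∠86.7° V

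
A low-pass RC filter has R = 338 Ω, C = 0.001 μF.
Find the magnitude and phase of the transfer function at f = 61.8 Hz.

Step 1 — Angular frequency: ω = 2π·61.8 = 388.3 rad/s.
Step 2 — Transfer function: H(jω) = 1/(1 + jωRC).
Step 3 — Denominator: 1 + jωRC = 1 + j·388.3·338·1e-09 = 1 + j0.0001312.
Step 4 — H = 1 - j0.0001312.
Step 5 — Magnitude: |H| = 1 (-0.0 dB); phase: φ = -0.0°.

|H| = 1 (-0.0 dB), φ = -0.0°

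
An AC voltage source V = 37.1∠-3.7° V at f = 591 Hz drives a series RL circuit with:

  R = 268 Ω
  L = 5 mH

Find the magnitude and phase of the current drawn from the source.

Step 1 — Angular frequency: ω = 2π·f = 2π·591 = 3713 rad/s.
Step 2 — Component impedances:
  R: Z = R = 268 Ω
  L: Z = jωL = j·3713·0.005 = 0 + j18.57 Ω
Step 3 — Series combination: Z_total = R + L = 268 + j18.57 Ω = 268.6∠4.0° Ω.
Step 4 — Source phasor: V = 37.1∠-3.7° V = 37.02 - j2.394 V.
Step 5 — Ohm's law: I = V / Z_total = (37.02 - j2.394) / (268 + j18.57) = 0.1369 - j0.01842 A.
Step 6 — Convert to polar: |I| = 0.1381 A, ∠I = -7.7°.

I = 0.1381∠-7.7° A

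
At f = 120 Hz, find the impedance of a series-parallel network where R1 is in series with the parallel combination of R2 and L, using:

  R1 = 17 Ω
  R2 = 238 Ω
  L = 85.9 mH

Step 1 — Angular frequency: ω = 2π·f = 2π·120 = 754 rad/s.
Step 2 — Component impedances:
  R1: Z = R = 17 Ω
  R2: Z = R = 238 Ω
  L: Z = jωL = j·754·0.0859 = 0 + j64.77 Ω
Step 3 — Parallel branch: R2 || L = 1/(1/R2 + 1/L) = 16.41 + j60.3 Ω.
Step 4 — Series with R1: Z_total = R1 + (R2 || L) = 33.41 + j60.3 Ω = 68.94∠61.0° Ω.

Z = 33.41 + j60.3 Ω = 68.94∠61.0° Ω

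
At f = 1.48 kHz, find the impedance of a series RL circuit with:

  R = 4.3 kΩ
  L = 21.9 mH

Step 1 — Angular frequency: ω = 2π·f = 2π·1480 = 9299 rad/s.
Step 2 — Component impedances:
  R: Z = R = 4300 Ω
  L: Z = jωL = j·9299·0.0219 = 0 + j203.7 Ω
Step 3 — Series combination: Z_total = R + L = 4300 + j203.7 Ω = 4305∠2.7° Ω.

Z = 4300 + j203.7 Ω = 4305∠2.7° Ω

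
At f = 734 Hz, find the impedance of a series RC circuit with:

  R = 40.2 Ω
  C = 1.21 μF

Step 1 — Angular frequency: ω = 2π·f = 2π·734 = 4612 rad/s.
Step 2 — Component impedances:
  R: Z = R = 40.2 Ω
  C: Z = 1/(jωC) = -j/(ω·C) = 0 - j179.2 Ω
Step 3 — Series combination: Z_total = R + C = 40.2 - j179.2 Ω = 183.7∠-77.4° Ω.

Z = 40.2 - j179.2 Ω = 183.7∠-77.4° Ω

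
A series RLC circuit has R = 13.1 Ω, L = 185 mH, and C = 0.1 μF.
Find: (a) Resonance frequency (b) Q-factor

Step 1 — Resonance condition Im(Z)=0 gives ω₀ = 1/√(LC).
Step 2 — ω₀ = 1/√(0.185·1e-07) = 7352 rad/s.
Step 3 — f₀ = ω₀/(2π) = 1170 Hz.
Step 4 — Series Q: Q = ω₀L/R = 7352·0.185/13.1 = 103.8.

(a) f₀ = 1170 Hz  (b) Q = 103.8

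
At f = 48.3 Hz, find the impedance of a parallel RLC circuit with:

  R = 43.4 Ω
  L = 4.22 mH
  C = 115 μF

Step 1 — Angular frequency: ω = 2π·f = 2π·48.3 = 303.5 rad/s.
Step 2 — Component impedances:
  R: Z = R = 43.4 Ω
  L: Z = jωL = j·303.5·0.00422 = 0 + j1.281 Ω
  C: Z = 1/(jωC) = -j/(ω·C) = 0 - j28.65 Ω
Step 3 — Parallel combination: 1/Z_total = 1/R + 1/L + 1/C; Z_total = 0.04137 + j1.339 Ω = 1.34∠88.2° Ω.

Z = 0.04137 + j1.339 Ω = 1.34∠88.2° Ω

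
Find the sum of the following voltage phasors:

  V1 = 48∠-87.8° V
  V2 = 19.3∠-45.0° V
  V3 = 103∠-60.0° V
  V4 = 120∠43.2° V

Step 1 — Convert each phasor to rectangular form:
  V1 = 48·(cos(-87.8°) + j·sin(-87.8°)) = 1.843 - j47.96 V
  V2 = 19.3·(cos(-45.0°) + j·sin(-45.0°)) = 13.65 - j13.65 V
  V3 = 103·(cos(-60.0°) + j·sin(-60.0°)) = 51.5 - j89.2 V
  V4 = 120·(cos(43.2°) + j·sin(43.2°)) = 87.48 + j82.15 V
Step 2 — Sum components: V_total = 154.5 - j68.67 V.
Step 3 — Convert to polar: |V_total| = 169 V, ∠V_total = -24.0°.

V_total = 169∠-24.0° V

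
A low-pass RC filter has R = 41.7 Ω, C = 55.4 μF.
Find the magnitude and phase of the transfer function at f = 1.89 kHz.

Step 1 — Angular frequency: ω = 2π·1890 = 1.188e+04 rad/s.
Step 2 — Transfer function: H(jω) = 1/(1 + jωRC).
Step 3 — Denominator: 1 + jωRC = 1 + j·1.188e+04·41.7·5.54e-05 = 1 + j27.43.
Step 4 — H = 0.001327 - j0.0364.
Step 5 — Magnitude: |H| = 0.03643 (-28.8 dB); phase: φ = -87.9°.

|H| = 0.03643 (-28.8 dB), φ = -87.9°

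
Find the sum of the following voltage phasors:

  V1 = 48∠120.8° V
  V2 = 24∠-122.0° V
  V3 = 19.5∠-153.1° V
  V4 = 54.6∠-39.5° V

Step 1 — Convert each phasor to rectangular form:
  V1 = 48·(cos(120.8°) + j·sin(120.8°)) = -24.58 + j41.23 V
  V2 = 24·(cos(-122.0°) + j·sin(-122.0°)) = -12.72 - j20.35 V
  V3 = 19.5·(cos(-153.1°) + j·sin(-153.1°)) = -17.39 - j8.822 V
  V4 = 54.6·(cos(-39.5°) + j·sin(-39.5°)) = 42.13 - j34.73 V
Step 2 — Sum components: V_total = -12.56 - j22.68 V.
Step 3 — Convert to polar: |V_total| = 25.92 V, ∠V_total = -119.0°.

V_total = 25.92∠-119.0° V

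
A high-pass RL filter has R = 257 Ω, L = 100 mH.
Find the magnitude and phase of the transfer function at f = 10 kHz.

Step 1 — Angular frequency: ω = 2π·1e+04 = 6.283e+04 rad/s.
Step 2 — Transfer function: H(jω) = jωL/(R + jωL).
Step 3 — Numerator jωL = j·6283; denominator R + jωL = 257 + j6283.
Step 4 — H = 0.9983 + j0.04083.
Step 5 — Magnitude: |H| = 0.9992 (-0.0 dB); phase: φ = 2.3°.

|H| = 0.9992 (-0.0 dB), φ = 2.3°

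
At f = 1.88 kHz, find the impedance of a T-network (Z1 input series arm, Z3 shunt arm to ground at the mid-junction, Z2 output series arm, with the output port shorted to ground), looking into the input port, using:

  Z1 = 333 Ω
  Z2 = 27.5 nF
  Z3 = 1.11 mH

Step 1 — Angular frequency: ω = 2π·f = 2π·1880 = 1.181e+04 rad/s.
Step 2 — Component impedances:
  Z1: Z = R = 333 Ω
  Z2: Z = 1/(jωC) = -j/(ω·C) = 0 - j3078 Ω
  Z3: Z = jωL = j·1.181e+04·0.00111 = 0 + j13.11 Ω
Step 3 — With the output port shorted to ground, the output series arm Z2 runs from the junction to ground; the shunt arm Z3 also runs from the junction to ground. They appear in parallel: Z3 || Z2 = 0 + j13.17 Ω.
Step 4 — Series with input arm Z1: Z_in = Z1 + (Z3 || Z2) = 333 + j13.17 Ω = 333.3∠2.3° Ω.

Z = 333 + j13.17 Ω = 333.3∠2.3° Ω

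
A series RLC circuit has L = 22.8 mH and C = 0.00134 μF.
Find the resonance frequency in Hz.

Step 1 — Resonance condition Im(Z)=0 gives ω₀ = 1/√(LC).
Step 2 — ω₀ = 1/√(0.0228·1.34e-09) = 1.809e+05 rad/s.
Step 3 — f₀ = ω₀/(2π) = 2.879e+04 Hz.

f₀ = 2.879e+04 Hz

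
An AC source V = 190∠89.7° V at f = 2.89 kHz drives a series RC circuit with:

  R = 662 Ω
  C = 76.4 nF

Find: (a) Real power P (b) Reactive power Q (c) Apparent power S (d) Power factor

Step 1 — Angular frequency: ω = 2π·f = 2π·2890 = 1.816e+04 rad/s.
Step 2 — Component impedances:
  R: Z = R = 662 Ω
  C: Z = 1/(jωC) = -j/(ω·C) = 0 - j720.8 Ω
Step 3 — Series combination: Z_total = R + C = 662 - j720.8 Ω = 978.7∠-47.4° Ω.
Step 4 — Source phasor: V = 190∠89.7° V = 0.9948 + j190 V.
Step 5 — Current: I = V / Z = -0.1423 + j0.1321 A = 0.1941∠137.1° A.
Step 6 — Complex power: S = V·I* = 24.95 - j27.17 VA.
Step 7 — Real power: P = Re(S) = 24.95 W.
Step 8 — Reactive power: Q = Im(S) = -27.17 VAR.
Step 9 — Apparent power: |S| = 36.89 VA.
Step 10 — Power factor: PF = P/|S| = 0.6764 (leading).

(a) P = 24.95 W  (b) Q = -27.17 VAR  (c) S = 36.89 VA  (d) PF = 0.6764 (leading)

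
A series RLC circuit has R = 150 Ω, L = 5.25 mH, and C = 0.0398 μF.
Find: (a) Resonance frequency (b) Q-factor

Step 1 — Resonance condition Im(Z)=0 gives ω₀ = 1/√(LC).
Step 2 — ω₀ = 1/√(0.00525·3.98e-08) = 6.918e+04 rad/s.
Step 3 — f₀ = ω₀/(2π) = 1.101e+04 Hz.
Step 4 — Series Q: Q = ω₀L/R = 6.918e+04·0.00525/150 = 2.421.

(a) f₀ = 1.101e+04 Hz  (b) Q = 2.421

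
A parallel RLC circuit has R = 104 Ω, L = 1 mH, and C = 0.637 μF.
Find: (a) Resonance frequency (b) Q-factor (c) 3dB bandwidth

Step 1 — Resonance: ω₀ = 1/√(LC) = 1/√(0.001·6.37e-07) = 3.962e+04 rad/s.
Step 2 — f₀ = ω₀/(2π) = 6306 Hz.
Step 3 — Parallel Q: Q = R/(ω₀L) = 104/(3.962e+04·0.001) = 2.625.
Step 4 — Bandwidth: Δω = ω₀/Q = 1.509e+04 rad/s; BW = Δω/(2π) = 2402 Hz.

(a) f₀ = 6306 Hz  (b) Q = 2.625  (c) BW = 2402 Hz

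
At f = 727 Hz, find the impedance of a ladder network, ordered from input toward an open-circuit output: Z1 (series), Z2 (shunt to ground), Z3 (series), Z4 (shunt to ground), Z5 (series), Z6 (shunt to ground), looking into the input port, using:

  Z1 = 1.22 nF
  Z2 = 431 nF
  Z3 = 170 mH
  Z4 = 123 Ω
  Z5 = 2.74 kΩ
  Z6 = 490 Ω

Step 1 — Angular frequency: ω = 2π·f = 2π·727 = 4568 rad/s.
Step 2 — Component impedances:
  Z1: Z = 1/(jωC) = -j/(ω·C) = 0 - j1.794e+05 Ω
  Z2: Z = 1/(jωC) = -j/(ω·C) = 0 - j507.9 Ω
  Z3: Z = jωL = j·4568·0.17 = 0 + j776.5 Ω
  Z4: Z = R = 123 Ω
  Z5: Z = R = 2740 Ω
  Z6: Z = R = 490 Ω
Step 3 — Ladder network (open output): work backward from the far end, alternating series and parallel combinations. Z_in = 354.7 - j1.808e+05 Ω = 1.808e+05∠-89.9° Ω.

Z = 354.7 - j1.808e+05 Ω = 1.808e+05∠-89.9° Ω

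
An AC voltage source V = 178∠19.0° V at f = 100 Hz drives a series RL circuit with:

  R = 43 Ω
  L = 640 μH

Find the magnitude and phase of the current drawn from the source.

Step 1 — Angular frequency: ω = 2π·f = 2π·100 = 628.3 rad/s.
Step 2 — Component impedances:
  R: Z = R = 43 Ω
  L: Z = jωL = j·628.3·0.00064 = 0 + j0.4021 Ω
Step 3 — Series combination: Z_total = R + L = 43 + j0.4021 Ω = 43∠0.5° Ω.
Step 4 — Source phasor: V = 178∠19.0° V = 168.3 + j57.95 V.
Step 5 — Ohm's law: I = V / Z_total = (168.3 + j57.95) / (43 + j0.4021) = 3.926 + j1.311 A.
Step 6 — Convert to polar: |I| = 4.139 A, ∠I = 18.5°.

I = 4.139∠18.5° A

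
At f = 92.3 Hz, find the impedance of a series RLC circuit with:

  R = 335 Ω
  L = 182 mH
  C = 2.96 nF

Step 1 — Angular frequency: ω = 2π·f = 2π·92.3 = 579.9 rad/s.
Step 2 — Component impedances:
  R: Z = R = 335 Ω
  L: Z = jωL = j·579.9·0.182 = 0 + j105.5 Ω
  C: Z = 1/(jωC) = -j/(ω·C) = 0 - j5.825e+05 Ω
Step 3 — Series combination: Z_total = R + L + C = 335 - j5.824e+05 Ω = 5.824e+05∠-90.0° Ω.

Z = 335 - j5.824e+05 Ω = 5.824e+05∠-90.0° Ω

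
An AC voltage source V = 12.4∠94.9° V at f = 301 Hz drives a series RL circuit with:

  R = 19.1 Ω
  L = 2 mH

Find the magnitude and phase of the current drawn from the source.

Step 1 — Angular frequency: ω = 2π·f = 2π·301 = 1891 rad/s.
Step 2 — Component impedances:
  R: Z = R = 19.1 Ω
  L: Z = jωL = j·1891·0.002 = 0 + j3.782 Ω
Step 3 — Series combination: Z_total = R + L = 19.1 + j3.782 Ω = 19.47∠11.2° Ω.
Step 4 — Source phasor: V = 12.4∠94.9° V = -1.059 + j12.35 V.
Step 5 — Ohm's law: I = V / Z_total = (-1.059 + j12.35) / (19.1 + j3.782) = 0.0699 + j0.633 A.
Step 6 — Convert to polar: |I| = 0.6368 A, ∠I = 83.7°.

I = 0.6368∠83.7° A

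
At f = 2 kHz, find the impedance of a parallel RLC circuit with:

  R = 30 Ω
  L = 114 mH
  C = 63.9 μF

Step 1 — Angular frequency: ω = 2π·f = 2π·2000 = 1.257e+04 rad/s.
Step 2 — Component impedances:
  R: Z = R = 30 Ω
  L: Z = jωL = j·1.257e+04·0.114 = 0 + j1433 Ω
  C: Z = 1/(jωC) = -j/(ω·C) = 0 - j1.245 Ω
Step 3 — Parallel combination: 1/Z_total = 1/R + 1/L + 1/C; Z_total = 0.0517 - j1.244 Ω = 1.245∠-87.6° Ω.

Z = 0.0517 - j1.244 Ω = 1.245∠-87.6° Ω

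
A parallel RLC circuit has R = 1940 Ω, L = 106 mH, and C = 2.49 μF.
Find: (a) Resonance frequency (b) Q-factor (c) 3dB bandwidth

Step 1 — Resonance: ω₀ = 1/√(LC) = 1/√(0.106·2.49e-06) = 1946 rad/s.
Step 2 — f₀ = ω₀/(2π) = 309.8 Hz.
Step 3 — Parallel Q: Q = R/(ω₀L) = 1940/(1946·0.106) = 9.403.
Step 4 — Bandwidth: Δω = ω₀/Q = 207 rad/s; BW = Δω/(2π) = 32.95 Hz.

(a) f₀ = 309.8 Hz  (b) Q = 9.403  (c) BW = 32.95 Hz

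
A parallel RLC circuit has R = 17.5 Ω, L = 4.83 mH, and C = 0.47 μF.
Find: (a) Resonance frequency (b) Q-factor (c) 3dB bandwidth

Step 1 — Resonance: ω₀ = 1/√(LC) = 1/√(0.00483·4.7e-07) = 2.099e+04 rad/s.
Step 2 — f₀ = ω₀/(2π) = 3340 Hz.
Step 3 — Parallel Q: Q = R/(ω₀L) = 17.5/(2.099e+04·0.00483) = 0.1726.
Step 4 — Bandwidth: Δω = ω₀/Q = 1.216e+05 rad/s; BW = Δω/(2π) = 1.935e+04 Hz.

(a) f₀ = 3340 Hz  (b) Q = 0.1726  (c) BW = 1.935e+04 Hz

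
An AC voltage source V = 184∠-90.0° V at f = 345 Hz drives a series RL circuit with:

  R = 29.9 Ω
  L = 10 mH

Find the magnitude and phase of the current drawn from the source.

Step 1 — Angular frequency: ω = 2π·f = 2π·345 = 2168 rad/s.
Step 2 — Component impedances:
  R: Z = R = 29.9 Ω
  L: Z = jωL = j·2168·0.01 = 0 + j21.68 Ω
Step 3 — Series combination: Z_total = R + L = 29.9 + j21.68 Ω = 36.93∠35.9° Ω.
Step 4 — Source phasor: V = 184∠-90.0° V = 0 - j184 V.
Step 5 — Ohm's law: I = V / Z_total = (0 - j184) / (29.9 + j21.68) = -2.924 - j4.034 A.
Step 6 — Convert to polar: |I| = 4.982 A, ∠I = -125.9°.

I = 4.982∠-125.9° A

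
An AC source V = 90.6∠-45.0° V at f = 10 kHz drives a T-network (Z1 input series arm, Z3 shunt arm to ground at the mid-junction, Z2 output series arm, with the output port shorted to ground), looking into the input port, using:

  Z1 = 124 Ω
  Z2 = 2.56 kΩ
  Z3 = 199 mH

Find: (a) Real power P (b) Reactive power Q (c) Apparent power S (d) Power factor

Step 1 — Angular frequency: ω = 2π·f = 2π·1e+04 = 6.283e+04 rad/s.
Step 2 — Component impedances:
  Z1: Z = R = 124 Ω
  Z2: Z = R = 2560 Ω
  Z3: Z = jωL = j·6.283e+04·0.199 = 0 + j1.25e+04 Ω
Step 3 — With the output port shorted to ground, the output series arm Z2 runs from the junction to ground; the shunt arm Z3 also runs from the junction to ground. They appear in parallel: Z3 || Z2 = 2457 + j503.1 Ω.
Step 4 — Series with input arm Z1: Z_in = Z1 + (Z3 || Z2) = 2581 + j503.1 Ω = 2630∠11.0° Ω.
Step 5 — Source phasor: V = 90.6∠-45.0° V = 64.06 - j64.06 V.
Step 6 — Current: I = V / Z = 0.01925 - j0.02857 A = 0.03445∠-56.0° A.
Step 7 — Complex power: S = V·I* = 3.064 + j0.5972 VA.
Step 8 — Real power: P = Re(S) = 3.064 W.
Step 9 — Reactive power: Q = Im(S) = 0.5972 VAR.
Step 10 — Apparent power: |S| = 3.122 VA.
Step 11 — Power factor: PF = P/|S| = 0.9815 (lagging).

(a) P = 3.064 W  (b) Q = 0.5972 VAR  (c) S = 3.122 VA  (d) PF = 0.9815 (lagging)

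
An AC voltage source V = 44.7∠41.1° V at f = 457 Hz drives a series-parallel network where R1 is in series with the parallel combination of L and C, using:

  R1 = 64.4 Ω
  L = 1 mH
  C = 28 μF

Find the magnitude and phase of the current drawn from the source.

Step 1 — Angular frequency: ω = 2π·f = 2π·457 = 2871 rad/s.
Step 2 — Component impedances:
  R1: Z = R = 64.4 Ω
  L: Z = jωL = j·2871·0.001 = 0 + j2.871 Ω
  C: Z = 1/(jωC) = -j/(ω·C) = 0 - j12.44 Ω
Step 3 — Parallel branch: L || C = 1/(1/L + 1/C) = 0 + j3.733 Ω.
Step 4 — Series with R1: Z_total = R1 + (L || C) = 64.4 + j3.733 Ω = 64.51∠3.3° Ω.
Step 5 — Source phasor: V = 44.7∠41.1° V = 33.68 + j29.38 V.
Step 6 — Ohm's law: I = V / Z_total = (33.68 + j29.38) / (64.4 + j3.733) = 0.5477 + j0.4245 A.
Step 7 — Convert to polar: |I| = 0.6929 A, ∠I = 37.8°.

I = 0.6929∠37.8° A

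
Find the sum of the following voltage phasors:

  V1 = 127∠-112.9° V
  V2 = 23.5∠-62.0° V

Step 1 — Convert each phasor to rectangular form:
  V1 = 127·(cos(-112.9°) + j·sin(-112.9°)) = -49.42 - j117 V
  V2 = 23.5·(cos(-62.0°) + j·sin(-62.0°)) = 11.03 - j20.75 V
Step 2 — Sum components: V_total = -38.39 - j137.7 V.
Step 3 — Convert to polar: |V_total| = 143 V, ∠V_total = -105.6°.

V_total = 143∠-105.6° V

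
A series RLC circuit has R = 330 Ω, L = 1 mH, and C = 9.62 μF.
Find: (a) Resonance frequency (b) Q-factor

Step 1 — Resonance condition Im(Z)=0 gives ω₀ = 1/√(LC).
Step 2 — ω₀ = 1/√(0.001·9.62e-06) = 1.02e+04 rad/s.
Step 3 — f₀ = ω₀/(2π) = 1623 Hz.
Step 4 — Series Q: Q = ω₀L/R = 1.02e+04·0.001/330 = 0.0309.

(a) f₀ = 1623 Hz  (b) Q = 0.0309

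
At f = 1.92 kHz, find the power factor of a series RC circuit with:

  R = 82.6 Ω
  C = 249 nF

Step 1 — Angular frequency: ω = 2π·f = 2π·1920 = 1.206e+04 rad/s.
Step 2 — Component impedances:
  R: Z = R = 82.6 Ω
  C: Z = 1/(jωC) = -j/(ω·C) = 0 - j332.9 Ω
Step 3 — Series combination: Z_total = R + C = 82.6 - j332.9 Ω = 343∠-76.1° Ω.
Step 4 — Power factor: PF = cos(φ) = Re(Z)/|Z| = 82.6/343 = 0.2408.
Step 5 — Type: Im(Z) = -332.9 ⇒ leading (phase φ = -76.1°).

PF = 0.2408 (leading, φ = -76.1°)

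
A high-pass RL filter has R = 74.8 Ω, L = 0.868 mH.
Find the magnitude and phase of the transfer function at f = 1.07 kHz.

Step 1 — Angular frequency: ω = 2π·1070 = 6723 rad/s.
Step 2 — Transfer function: H(jω) = jωL/(R + jωL).
Step 3 — Numerator jωL = j·5.836; denominator R + jωL = 74.8 + j5.836.
Step 4 — H = 0.00605 + j0.07754.
Step 5 — Magnitude: |H| = 0.07778 (-22.2 dB); phase: φ = 85.5°.

|H| = 0.07778 (-22.2 dB), φ = 85.5°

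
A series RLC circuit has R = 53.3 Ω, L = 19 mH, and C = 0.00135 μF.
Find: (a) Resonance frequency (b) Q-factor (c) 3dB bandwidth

Step 1 — Resonance condition Im(Z)=0 gives ω₀ = 1/√(LC).
Step 2 — ω₀ = 1/√(0.019·1.35e-09) = 1.974e+05 rad/s.
Step 3 — f₀ = ω₀/(2π) = 3.143e+04 Hz.
Step 4 — Series Q: Q = ω₀L/R = 1.974e+05·0.019/53.3 = 70.39.
Step 5 — 3dB bandwidth: Δω = ω₀/Q = 2805 rad/s; BW = Δω/(2π) = 446.5 Hz.

(a) f₀ = 3.143e+04 Hz  (b) Q = 70.39  (c) BW = 446.5 Hz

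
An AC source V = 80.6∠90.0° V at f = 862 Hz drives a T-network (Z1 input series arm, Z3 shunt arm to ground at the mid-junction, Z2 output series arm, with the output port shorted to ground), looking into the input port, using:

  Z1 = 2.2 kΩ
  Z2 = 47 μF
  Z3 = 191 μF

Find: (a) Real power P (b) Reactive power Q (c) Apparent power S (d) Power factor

Step 1 — Angular frequency: ω = 2π·f = 2π·862 = 5416 rad/s.
Step 2 — Component impedances:
  Z1: Z = R = 2200 Ω
  Z2: Z = 1/(jωC) = -j/(ω·C) = 0 - j3.928 Ω
  Z3: Z = 1/(jωC) = -j/(ω·C) = 0 - j0.9667 Ω
Step 3 — With the output port shorted to ground, the output series arm Z2 runs from the junction to ground; the shunt arm Z3 also runs from the junction to ground. They appear in parallel: Z3 || Z2 = 0 - j0.7758 Ω.
Step 4 — Series with input arm Z1: Z_in = Z1 + (Z3 || Z2) = 2200 - j0.7758 Ω = 2200∠-0.0° Ω.
Step 5 — Source phasor: V = 80.6∠90.0° V = 0 + j80.6 V.
Step 6 — Current: I = V / Z = -1.292e-05 + j0.03664 A = 0.03664∠90.0° A.
Step 7 — Complex power: S = V·I* = 2.953 - j0.001041 VA.
Step 8 — Real power: P = Re(S) = 2.953 W.
Step 9 — Reactive power: Q = Im(S) = -0.001041 VAR.
Step 10 — Apparent power: |S| = 2.953 VA.
Step 11 — Power factor: PF = P/|S| = 1 (leading).

(a) P = 2.953 W  (b) Q = -0.001041 VAR  (c) S = 2.953 VA  (d) PF = 1 (leading)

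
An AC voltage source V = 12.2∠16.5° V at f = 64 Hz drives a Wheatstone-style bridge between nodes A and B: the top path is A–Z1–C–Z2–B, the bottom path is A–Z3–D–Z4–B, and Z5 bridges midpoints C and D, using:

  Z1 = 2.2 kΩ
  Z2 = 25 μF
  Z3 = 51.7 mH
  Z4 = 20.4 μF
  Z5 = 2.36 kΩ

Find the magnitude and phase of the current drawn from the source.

Step 1 — Angular frequency: ω = 2π·f = 2π·64 = 402.1 rad/s.
Step 2 — Component impedances:
  Z1: Z = R = 2200 Ω
  Z2: Z = 1/(jωC) = -j/(ω·C) = 0 - j99.47 Ω
  Z3: Z = jωL = j·402.1·0.0517 = 0 + j20.79 Ω
  Z4: Z = 1/(jωC) = -j/(ω·C) = 0 - j121.9 Ω
  Z5: Z = R = 2360 Ω
Step 3 — Bridge requires nodal analysis (the Z5 bridge couples midpoints C and D, so the two paths cannot be reduced to a simple series/parallel combination). Setting node B to ground and injecting 1 A at node A, the 3-node admittance system at A, C, D solves to V_A = Z_AB = 10.57 - j99.12 Ω = 99.68∠-83.9° Ω.
Step 4 — Source phasor: V = 12.2∠16.5° V = 11.7 + j3.465 V.
Step 5 — Ohm's law: I = V / Z_total = (11.7 + j3.465) / (10.57 - j99.12) = -0.02213 + j0.1204 A.
Step 6 — Convert to polar: |I| = 0.1224 A, ∠I = 100.4°.

I = 0.1224∠100.4° A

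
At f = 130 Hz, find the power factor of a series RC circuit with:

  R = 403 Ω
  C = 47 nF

Step 1 — Angular frequency: ω = 2π·f = 2π·130 = 816.8 rad/s.
Step 2 — Component impedances:
  R: Z = R = 403 Ω
  C: Z = 1/(jωC) = -j/(ω·C) = 0 - j2.605e+04 Ω
Step 3 — Series combination: Z_total = R + C = 403 - j2.605e+04 Ω = 2.605e+04∠-89.1° Ω.
Step 4 — Power factor: PF = cos(φ) = Re(Z)/|Z| = 403/2.605e+04 = 0.01547.
Step 5 — Type: Im(Z) = -2.605e+04 ⇒ leading (phase φ = -89.1°).

PF = 0.01547 (leading, φ = -89.1°)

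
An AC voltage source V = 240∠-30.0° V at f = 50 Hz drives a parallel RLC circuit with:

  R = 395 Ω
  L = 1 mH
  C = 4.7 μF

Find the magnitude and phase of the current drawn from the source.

Step 1 — Angular frequency: ω = 2π·f = 2π·50 = 314.2 rad/s.
Step 2 — Component impedances:
  R: Z = R = 395 Ω
  L: Z = jωL = j·314.2·0.001 = 0 + j0.3142 Ω
  C: Z = 1/(jωC) = -j/(ω·C) = 0 - j677.3 Ω
Step 3 — Parallel combination: 1/Z_total = 1/R + 1/L + 1/C; Z_total = 0.0002501 + j0.3143 Ω = 0.3143∠90.0° Ω.
Step 4 — Source phasor: V = 240∠-30.0° V = 207.8 - j120 V.
Step 5 — Ohm's law: I = V / Z_total = (207.8 - j120) / (0.0002501 + j0.3143) = -381.3 - j661.6 A.
Step 6 — Convert to polar: |I| = 763.6 A, ∠I = -120.0°.

I = 763.6∠-120.0° A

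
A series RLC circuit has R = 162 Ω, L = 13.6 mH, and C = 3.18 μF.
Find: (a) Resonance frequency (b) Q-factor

Step 1 — Resonance condition Im(Z)=0 gives ω₀ = 1/√(LC).
Step 2 — ω₀ = 1/√(0.0136·3.18e-06) = 4809 rad/s.
Step 3 — f₀ = ω₀/(2π) = 765.3 Hz.
Step 4 — Series Q: Q = ω₀L/R = 4809·0.0136/162 = 0.4037.

(a) f₀ = 765.3 Hz  (b) Q = 0.4037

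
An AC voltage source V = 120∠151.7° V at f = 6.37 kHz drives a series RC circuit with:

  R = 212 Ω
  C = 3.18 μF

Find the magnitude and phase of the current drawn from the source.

Step 1 — Angular frequency: ω = 2π·f = 2π·6370 = 4.002e+04 rad/s.
Step 2 — Component impedances:
  R: Z = R = 212 Ω
  C: Z = 1/(jωC) = -j/(ω·C) = 0 - j7.857 Ω
Step 3 — Series combination: Z_total = R + C = 212 - j7.857 Ω = 212.1∠-2.1° Ω.
Step 4 — Source phasor: V = 120∠151.7° V = -105.7 + j56.89 V.
Step 5 — Ohm's law: I = V / Z_total = (-105.7 + j56.89) / (212 - j7.857) = -0.5076 + j0.2495 A.
Step 6 — Convert to polar: |I| = 0.5656 A, ∠I = 153.8°.

I = 0.5656∠153.8° A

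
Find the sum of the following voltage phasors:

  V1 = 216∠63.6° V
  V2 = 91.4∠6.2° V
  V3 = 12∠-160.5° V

Step 1 — Convert each phasor to rectangular form:
  V1 = 216·(cos(63.6°) + j·sin(63.6°)) = 96.04 + j193.5 V
  V2 = 91.4·(cos(6.2°) + j·sin(6.2°)) = 90.87 + j9.871 V
  V3 = 12·(cos(-160.5°) + j·sin(-160.5°)) = -11.31 - j4.006 V
Step 2 — Sum components: V_total = 175.6 + j199.3 V.
Step 3 — Convert to polar: |V_total| = 265.6 V, ∠V_total = 48.6°.

V_total = 265.6∠48.6° V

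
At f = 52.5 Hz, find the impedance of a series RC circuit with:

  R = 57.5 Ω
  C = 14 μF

Step 1 — Angular frequency: ω = 2π·f = 2π·52.5 = 329.9 rad/s.
Step 2 — Component impedances:
  R: Z = R = 57.5 Ω
  C: Z = 1/(jωC) = -j/(ω·C) = 0 - j216.5 Ω
Step 3 — Series combination: Z_total = R + C = 57.5 - j216.5 Ω = 224∠-75.1° Ω.

Z = 57.5 - j216.5 Ω = 224∠-75.1° Ω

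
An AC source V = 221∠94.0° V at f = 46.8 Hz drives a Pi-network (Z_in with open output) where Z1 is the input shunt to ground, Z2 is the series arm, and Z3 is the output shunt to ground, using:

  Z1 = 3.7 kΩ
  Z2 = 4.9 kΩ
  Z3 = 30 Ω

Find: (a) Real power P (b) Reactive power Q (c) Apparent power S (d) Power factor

Step 1 — Angular frequency: ω = 2π·f = 2π·46.8 = 294.1 rad/s.
Step 2 — Component impedances:
  Z1: Z = R = 3700 Ω
  Z2: Z = R = 4900 Ω
  Z3: Z = R = 30 Ω
Step 3 — With open output, the series arm Z2 and the output shunt Z3 appear in series to ground: Z2 + Z3 = 4930 Ω.
Step 4 — Parallel with input shunt Z1: Z_in = Z1 || (Z2 + Z3) = 2114 Ω = 2114∠0.0° Ω.
Step 5 — Source phasor: V = 221∠94.0° V = -15.42 + j220.5 V.
Step 6 — Current: I = V / Z = -0.007294 + j0.1043 A = 0.1046∠94.0° A.
Step 7 — Complex power: S = V·I* = 23.11 VA.
Step 8 — Real power: P = Re(S) = 23.11 W.
Step 9 — Reactive power: Q = Im(S) = 0 VAR.
Step 10 — Apparent power: |S| = 23.11 VA.
Step 11 — Power factor: PF = P/|S| = 1 (unity).

(a) P = 23.11 W  (b) Q = 0 VAR  (c) S = 23.11 VA  (d) PF = 1 (unity)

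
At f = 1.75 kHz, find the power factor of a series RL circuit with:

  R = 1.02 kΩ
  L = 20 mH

Step 1 — Angular frequency: ω = 2π·f = 2π·1750 = 1.1e+04 rad/s.
Step 2 — Component impedances:
  R: Z = R = 1020 Ω
  L: Z = jωL = j·1.1e+04·0.02 = 0 + j219.9 Ω
Step 3 — Series combination: Z_total = R + L = 1020 + j219.9 Ω = 1043∠12.2° Ω.
Step 4 — Power factor: PF = cos(φ) = Re(Z)/|Z| = 1020/1043.44 = 0.9775.
Step 5 — Type: Im(Z) = 219.9 ⇒ lagging (phase φ = 12.2°).

PF = 0.9775 (lagging, φ = 12.2°)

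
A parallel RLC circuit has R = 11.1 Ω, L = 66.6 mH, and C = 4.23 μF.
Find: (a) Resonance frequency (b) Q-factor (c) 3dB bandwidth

Step 1 — Resonance: ω₀ = 1/√(LC) = 1/√(0.0666·4.23e-06) = 1884 rad/s.
Step 2 — f₀ = ω₀/(2π) = 299.9 Hz.
Step 3 — Parallel Q: Q = R/(ω₀L) = 11.1/(1884·0.0666) = 0.08846.
Step 4 — Bandwidth: Δω = ω₀/Q = 2.13e+04 rad/s; BW = Δω/(2π) = 3390 Hz.

(a) f₀ = 299.9 Hz  (b) Q = 0.08846  (c) BW = 3390 Hz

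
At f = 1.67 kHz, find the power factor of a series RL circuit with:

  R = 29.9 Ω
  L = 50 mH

Step 1 — Angular frequency: ω = 2π·f = 2π·1670 = 1.049e+04 rad/s.
Step 2 — Component impedances:
  R: Z = R = 29.9 Ω
  L: Z = jωL = j·1.049e+04·0.05 = 0 + j524.6 Ω
Step 3 — Series combination: Z_total = R + L = 29.9 + j524.6 Ω = 525.5∠86.7° Ω.
Step 4 — Power factor: PF = cos(φ) = Re(Z)/|Z| = 29.9/525.5 = 0.0569.
Step 5 — Type: Im(Z) = 524.6 ⇒ lagging (phase φ = 86.7°).

PF = 0.0569 (lagging, φ = 86.7°)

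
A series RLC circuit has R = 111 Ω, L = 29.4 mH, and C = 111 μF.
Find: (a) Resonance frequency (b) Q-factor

Step 1 — Resonance condition Im(Z)=0 gives ω₀ = 1/√(LC).
Step 2 — ω₀ = 1/√(0.0294·0.000111) = 553.6 rad/s.
Step 3 — f₀ = ω₀/(2π) = 88.1 Hz.
Step 4 — Series Q: Q = ω₀L/R = 553.6·0.0294/111 = 0.1466.

(a) f₀ = 88.1 Hz  (b) Q = 0.1466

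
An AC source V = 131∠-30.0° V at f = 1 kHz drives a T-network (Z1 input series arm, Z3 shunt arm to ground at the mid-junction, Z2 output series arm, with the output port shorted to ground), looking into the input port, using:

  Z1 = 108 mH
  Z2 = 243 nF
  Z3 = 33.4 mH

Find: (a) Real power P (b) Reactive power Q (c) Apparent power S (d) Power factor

Step 1 — Angular frequency: ω = 2π·f = 2π·1000 = 6283 rad/s.
Step 2 — Component impedances:
  Z1: Z = jωL = j·6283·0.108 = 0 + j678.6 Ω
  Z2: Z = 1/(jωC) = -j/(ω·C) = 0 - j655 Ω
  Z3: Z = jωL = j·6283·0.0334 = 0 + j209.9 Ω
Step 3 — With the output port shorted to ground, the output series arm Z2 runs from the junction to ground; the shunt arm Z3 also runs from the junction to ground. They appear in parallel: Z3 || Z2 = 0 + j308.8 Ω.
Step 4 — Series with input arm Z1: Z_in = Z1 + (Z3 || Z2) = 0 + j987.4 Ω = 987.4∠90.0° Ω.
Step 5 — Source phasor: V = 131∠-30.0° V = 113.4 - j65.5 V.
Step 6 — Current: I = V / Z = -0.06634 - j0.1149 A = 0.1327∠-120.0° A.
Step 7 — Complex power: S = V·I* = 0 + j17.38 VA.
Step 8 — Real power: P = Re(S) = 0 W.
Step 9 — Reactive power: Q = Im(S) = 17.38 VAR.
Step 10 — Apparent power: |S| = 17.38 VA.
Step 11 — Power factor: PF = P/|S| = 0 (lagging).

(a) P = 0 W  (b) Q = 17.38 VAR  (c) S = 17.38 VA  (d) PF = 0 (lagging)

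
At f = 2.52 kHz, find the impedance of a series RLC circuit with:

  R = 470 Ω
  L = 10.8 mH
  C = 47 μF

Step 1 — Angular frequency: ω = 2π·f = 2π·2520 = 1.583e+04 rad/s.
Step 2 — Component impedances:
  R: Z = R = 470 Ω
  L: Z = jωL = j·1.583e+04·0.0108 = 0 + j171 Ω
  C: Z = 1/(jωC) = -j/(ω·C) = 0 - j1.344 Ω
Step 3 — Series combination: Z_total = R + L + C = 470 + j169.7 Ω = 499.7∠19.8° Ω.

Z = 470 + j169.7 Ω = 499.7∠19.8° Ω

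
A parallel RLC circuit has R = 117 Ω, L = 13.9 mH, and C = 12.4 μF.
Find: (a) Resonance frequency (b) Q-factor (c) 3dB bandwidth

Step 1 — Resonance: ω₀ = 1/√(LC) = 1/√(0.0139·1.24e-05) = 2409 rad/s.
Step 2 — f₀ = ω₀/(2π) = 383.4 Hz.
Step 3 — Parallel Q: Q = R/(ω₀L) = 117/(2409·0.0139) = 3.495.
Step 4 — Bandwidth: Δω = ω₀/Q = 689.3 rad/s; BW = Δω/(2π) = 109.7 Hz.

(a) f₀ = 383.4 Hz  (b) Q = 3.495  (c) BW = 109.7 Hz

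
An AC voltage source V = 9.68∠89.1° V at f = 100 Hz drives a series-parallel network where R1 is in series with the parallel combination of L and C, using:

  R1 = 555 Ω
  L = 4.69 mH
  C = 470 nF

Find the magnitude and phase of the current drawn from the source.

Step 1 — Angular frequency: ω = 2π·f = 2π·100 = 628.3 rad/s.
Step 2 — Component impedances:
  R1: Z = R = 555 Ω
  L: Z = jωL = j·628.3·0.00469 = 0 + j2.947 Ω
  C: Z = 1/(jωC) = -j/(ω·C) = 0 - j3386 Ω
Step 3 — Parallel branch: L || C = 1/(1/L + 1/C) = 0 + j2.949 Ω.
Step 4 — Series with R1: Z_total = R1 + (L || C) = 555 + j2.949 Ω = 555∠0.3° Ω.
Step 5 — Source phasor: V = 9.68∠89.1° V = 0.152 + j9.679 V.
Step 6 — Ohm's law: I = V / Z_total = (0.152 + j9.679) / (555 + j2.949) = 0.0003666 + j0.01744 A.
Step 7 — Convert to polar: |I| = 0.01744 A, ∠I = 88.8°.

I = 0.01744∠88.8° A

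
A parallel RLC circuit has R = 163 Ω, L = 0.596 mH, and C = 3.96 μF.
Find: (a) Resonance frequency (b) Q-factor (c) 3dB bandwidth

Step 1 — Resonance: ω₀ = 1/√(LC) = 1/√(0.000596·3.96e-06) = 2.058e+04 rad/s.
Step 2 — f₀ = ω₀/(2π) = 3276 Hz.
Step 3 — Parallel Q: Q = R/(ω₀L) = 163/(2.058e+04·0.000596) = 13.29.
Step 4 — Bandwidth: Δω = ω₀/Q = 1549 rad/s; BW = Δω/(2π) = 246.6 Hz.

(a) f₀ = 3276 Hz  (b) Q = 13.29  (c) BW = 246.6 Hz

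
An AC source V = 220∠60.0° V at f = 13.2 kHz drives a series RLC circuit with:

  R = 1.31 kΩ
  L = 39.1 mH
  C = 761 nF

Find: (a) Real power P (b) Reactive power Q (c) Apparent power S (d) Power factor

Step 1 — Angular frequency: ω = 2π·f = 2π·1.32e+04 = 8.294e+04 rad/s.
Step 2 — Component impedances:
  R: Z = R = 1310 Ω
  L: Z = jωL = j·8.294e+04·0.0391 = 0 + j3243 Ω
  C: Z = 1/(jωC) = -j/(ω·C) = 0 - j15.84 Ω
Step 3 — Series combination: Z_total = R + L + C = 1310 + j3227 Ω = 3483∠67.9° Ω.
Step 4 — Source phasor: V = 220∠60.0° V = 110 + j190.5 V.
Step 5 — Current: I = V / Z = 0.06257 - j0.008688 A = 0.06317∠-7.9° A.
Step 6 — Complex power: S = V·I* = 5.227 + j12.88 VA.
Step 7 — Real power: P = Re(S) = 5.227 W.
Step 8 — Reactive power: Q = Im(S) = 12.88 VAR.
Step 9 — Apparent power: |S| = 13.9 VA.
Step 10 — Power factor: PF = P/|S| = 0.3761 (lagging).

(a) P = 5.227 W  (b) Q = 12.88 VAR  (c) S = 13.9 VA  (d) PF = 0.3761 (lagging)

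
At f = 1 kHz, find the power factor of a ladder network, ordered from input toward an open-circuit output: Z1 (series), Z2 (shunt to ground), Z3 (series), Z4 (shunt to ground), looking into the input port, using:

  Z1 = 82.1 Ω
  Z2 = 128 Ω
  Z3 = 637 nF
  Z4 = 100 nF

Step 1 — Angular frequency: ω = 2π·f = 2π·1000 = 6283 rad/s.
Step 2 — Component impedances:
  Z1: Z = R = 82.1 Ω
  Z2: Z = R = 128 Ω
  Z3: Z = 1/(jωC) = -j/(ω·C) = 0 - j249.9 Ω
  Z4: Z = 1/(jωC) = -j/(ω·C) = 0 - j1592 Ω
Step 3 — Ladder network (open output): work backward from the far end, alternating series and parallel combinations. Z_in = 209.5 - j8.855 Ω = 209.7∠-2.4° Ω.
Step 4 — Power factor: PF = cos(φ) = Re(Z)/|Z| = 209.48/209.67 = 0.9991.
Step 5 — Type: Im(Z) = -8.855 ⇒ leading (phase φ = -2.4°).

PF = 0.9991 (leading, φ = -2.4°)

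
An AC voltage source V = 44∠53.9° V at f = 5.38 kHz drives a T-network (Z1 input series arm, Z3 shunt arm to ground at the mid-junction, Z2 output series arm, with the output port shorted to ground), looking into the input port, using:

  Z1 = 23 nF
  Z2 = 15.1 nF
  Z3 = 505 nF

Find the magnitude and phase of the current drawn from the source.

Step 1 — Angular frequency: ω = 2π·f = 2π·5380 = 3.38e+04 rad/s.
Step 2 — Component impedances:
  Z1: Z = 1/(jωC) = -j/(ω·C) = 0 - j1286 Ω
  Z2: Z = 1/(jωC) = -j/(ω·C) = 0 - j1959 Ω
  Z3: Z = 1/(jωC) = -j/(ω·C) = 0 - j58.58 Ω
Step 3 — With the output port shorted to ground, the output series arm Z2 runs from the junction to ground; the shunt arm Z3 also runs from the junction to ground. They appear in parallel: Z3 || Z2 = 0 - j56.88 Ω.
Step 4 — Series with input arm Z1: Z_in = Z1 + (Z3 || Z2) = 0 - j1343 Ω = 1343∠-90.0° Ω.
Step 5 — Source phasor: V = 44∠53.9° V = 25.92 + j35.55 V.
Step 6 — Ohm's law: I = V / Z_total = (25.92 + j35.55) / (0 - j1343) = -0.02647 + j0.0193 A.
Step 7 — Convert to polar: |I| = 0.03276 A, ∠I = 143.9°.

I = 0.03276∠143.9° A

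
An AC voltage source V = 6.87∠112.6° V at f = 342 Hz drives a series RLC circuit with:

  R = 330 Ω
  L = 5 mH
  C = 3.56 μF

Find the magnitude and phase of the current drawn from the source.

Step 1 — Angular frequency: ω = 2π·f = 2π·342 = 2149 rad/s.
Step 2 — Component impedances:
  R: Z = R = 330 Ω
  L: Z = jωL = j·2149·0.005 = 0 + j10.74 Ω
  C: Z = 1/(jωC) = -j/(ω·C) = 0 - j130.7 Ω
Step 3 — Series combination: Z_total = R + L + C = 330 - j120 Ω = 351.1∠-20.0° Ω.
Step 4 — Source phasor: V = 6.87∠112.6° V = -2.64 + j6.342 V.
Step 5 — Ohm's law: I = V / Z_total = (-2.64 + j6.342) / (330 - j120) = -0.01324 + j0.01441 A.
Step 6 — Convert to polar: |I| = 0.01957 A, ∠I = 132.6°.

I = 0.01957∠132.6° A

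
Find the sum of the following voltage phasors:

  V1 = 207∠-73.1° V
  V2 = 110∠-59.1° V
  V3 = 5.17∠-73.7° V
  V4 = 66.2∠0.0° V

Step 1 — Convert each phasor to rectangular form:
  V1 = 207·(cos(-73.1°) + j·sin(-73.1°)) = 60.18 - j198.1 V
  V2 = 110·(cos(-59.1°) + j·sin(-59.1°)) = 56.49 - j94.39 V
  V3 = 5.17·(cos(-73.7°) + j·sin(-73.7°)) = 1.451 - j4.962 V
  V4 = 66.2·(cos(0.0°) + j·sin(0.0°)) = 66.2 V
Step 2 — Sum components: V_total = 184.3 - j297.4 V.
Step 3 — Convert to polar: |V_total| = 349.9 V, ∠V_total = -58.2°.

V_total = 349.9∠-58.2° V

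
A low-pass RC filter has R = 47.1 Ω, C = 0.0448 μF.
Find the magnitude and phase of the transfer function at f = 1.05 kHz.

Step 1 — Angular frequency: ω = 2π·1050 = 6597 rad/s.
Step 2 — Transfer function: H(jω) = 1/(1 + jωRC).
Step 3 — Denominator: 1 + jωRC = 1 + j·6597·47.1·4.48e-08 = 1 + j0.01392.
Step 4 — H = 0.9998 - j0.01392.
Step 5 — Magnitude: |H| = 0.9999 (-0.0 dB); phase: φ = -0.8°.

|H| = 0.9999 (-0.0 dB), φ = -0.8°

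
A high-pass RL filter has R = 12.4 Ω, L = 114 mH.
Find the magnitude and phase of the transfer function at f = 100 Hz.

Step 1 — Angular frequency: ω = 2π·100 = 628.3 rad/s.
Step 2 — Transfer function: H(jω) = jωL/(R + jωL).
Step 3 — Numerator jωL = j·71.63; denominator R + jωL = 12.4 + j71.63.
Step 4 — H = 0.9709 + j0.1681.
Step 5 — Magnitude: |H| = 0.9853 (-0.1 dB); phase: φ = 9.8°.

|H| = 0.9853 (-0.1 dB), φ = 9.8°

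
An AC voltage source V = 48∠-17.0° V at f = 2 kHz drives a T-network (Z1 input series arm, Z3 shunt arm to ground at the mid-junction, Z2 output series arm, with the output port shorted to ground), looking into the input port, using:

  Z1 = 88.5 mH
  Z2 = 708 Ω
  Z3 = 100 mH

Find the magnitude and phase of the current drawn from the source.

Step 1 — Angular frequency: ω = 2π·f = 2π·2000 = 1.257e+04 rad/s.
Step 2 — Component impedances:
  Z1: Z = jωL = j·1.257e+04·0.0885 = 0 + j1112 Ω
  Z2: Z = R = 708 Ω
  Z3: Z = jωL = j·1.257e+04·0.1 = 0 + j1257 Ω
Step 3 — With the output port shorted to ground, the output series arm Z2 runs from the junction to ground; the shunt arm Z3 also runs from the junction to ground. They appear in parallel: Z3 || Z2 = 537.4 + j302.8 Ω.
Step 4 — Series with input arm Z1: Z_in = Z1 + (Z3 || Z2) = 537.4 + j1415 Ω = 1514∠69.2° Ω.
Step 5 — Source phasor: V = 48∠-17.0° V = 45.9 - j14.03 V.
Step 6 — Ohm's law: I = V / Z_total = (45.9 - j14.03) / (537.4 + j1415) = 0.002101 - j0.03164 A.
Step 7 — Convert to polar: |I| = 0.03171 A, ∠I = -86.2°.

I = 0.03171∠-86.2° A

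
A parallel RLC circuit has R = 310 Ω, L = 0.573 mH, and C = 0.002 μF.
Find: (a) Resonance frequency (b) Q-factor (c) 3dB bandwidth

Step 1 — Resonance: ω₀ = 1/√(LC) = 1/√(0.000573·2e-09) = 9.341e+05 rad/s.
Step 2 — f₀ = ω₀/(2π) = 1.487e+05 Hz.
Step 3 — Parallel Q: Q = R/(ω₀L) = 310/(9.341e+05·0.000573) = 0.5792.
Step 4 — Bandwidth: Δω = ω₀/Q = 1.613e+06 rad/s; BW = Δω/(2π) = 2.567e+05 Hz.

(a) f₀ = 1.487e+05 Hz  (b) Q = 0.5792  (c) BW = 2.567e+05 Hz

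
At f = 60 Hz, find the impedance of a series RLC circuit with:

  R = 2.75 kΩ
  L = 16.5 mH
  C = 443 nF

Step 1 — Angular frequency: ω = 2π·f = 2π·60 = 377 rad/s.
Step 2 — Component impedances:
  R: Z = R = 2750 Ω
  L: Z = jωL = j·377·0.0165 = 0 + j6.22 Ω
  C: Z = 1/(jωC) = -j/(ω·C) = 0 - j5988 Ω
Step 3 — Series combination: Z_total = R + L + C = 2750 - j5982 Ω = 6583∠-65.3° Ω.

Z = 2750 - j5982 Ω = 6583∠-65.3° Ω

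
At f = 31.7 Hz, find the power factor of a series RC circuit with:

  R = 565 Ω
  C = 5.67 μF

Step 1 — Angular frequency: ω = 2π·f = 2π·31.7 = 199.2 rad/s.
Step 2 — Component impedances:
  R: Z = R = 565 Ω
  C: Z = 1/(jωC) = -j/(ω·C) = 0 - j885.5 Ω
Step 3 — Series combination: Z_total = R + C = 565 - j885.5 Ω = 1050∠-57.5° Ω.
Step 4 — Power factor: PF = cos(φ) = Re(Z)/|Z| = 565/1050.4 = 0.5379.
Step 5 — Type: Im(Z) = -885.5 ⇒ leading (phase φ = -57.5°).

PF = 0.5379 (leading, φ = -57.5°)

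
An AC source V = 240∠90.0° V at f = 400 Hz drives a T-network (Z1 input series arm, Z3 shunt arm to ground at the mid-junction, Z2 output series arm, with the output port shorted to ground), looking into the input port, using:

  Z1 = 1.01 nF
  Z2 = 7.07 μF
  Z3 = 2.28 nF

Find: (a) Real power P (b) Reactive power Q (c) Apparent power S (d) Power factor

Step 1 — Angular frequency: ω = 2π·f = 2π·400 = 2513 rad/s.
Step 2 — Component impedances:
  Z1: Z = 1/(jωC) = -j/(ω·C) = 0 - j3.939e+05 Ω
  Z2: Z = 1/(jωC) = -j/(ω·C) = 0 - j56.28 Ω
  Z3: Z = 1/(jωC) = -j/(ω·C) = 0 - j1.745e+05 Ω
Step 3 — With the output port shorted to ground, the output series arm Z2 runs from the junction to ground; the shunt arm Z3 also runs from the junction to ground. They appear in parallel: Z3 || Z2 = 0 - j56.26 Ω.
Step 4 — Series with input arm Z1: Z_in = Z1 + (Z3 || Z2) = 0 - j3.94e+05 Ω = 3.94e+05∠-90.0° Ω.
Step 5 — Source phasor: V = 240∠90.0° V = 0 + j240 V.
Step 6 — Current: I = V / Z = -0.0006091 A = 0.0006091∠180.0° A.
Step 7 — Complex power: S = V·I* = 0 - j0.1462 VA.
Step 8 — Real power: P = Re(S) = 0 W.
Step 9 — Reactive power: Q = Im(S) = -0.1462 VAR.
Step 10 — Apparent power: |S| = 0.1462 VA.
Step 11 — Power factor: PF = P/|S| = 0 (leading).

(a) P = 0 W  (b) Q = -0.1462 VAR  (c) S = 0.1462 VA  (d) PF = 0 (leading)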